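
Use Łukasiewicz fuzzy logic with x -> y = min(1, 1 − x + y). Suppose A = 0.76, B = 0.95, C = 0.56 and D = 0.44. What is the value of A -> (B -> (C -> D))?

C -> D = min(1, 1 − 0.56 + 0.44) = min(1, 0.88) = 0.88
B -> (C -> D) = min(1, 1 − 0.95 + 0.88) = min(1, 0.93) = 0.93
A -> (B -> (C -> D)) = min(1, 1 − 0.76 + 0.93) = min(1, 1.17) = 1.00

1.00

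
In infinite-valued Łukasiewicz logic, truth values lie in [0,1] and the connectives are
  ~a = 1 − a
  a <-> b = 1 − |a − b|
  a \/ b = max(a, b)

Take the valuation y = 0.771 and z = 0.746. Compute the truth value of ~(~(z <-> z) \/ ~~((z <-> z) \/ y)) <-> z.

z <-> z = 1 − |0.746 − 0.746| = 1 − 0.000 = 1.000
~(z <-> z) = 1 − 1.000 = 0.000
(z <-> z) \/ y = max(1.000, 0.771) = 1.000
~((z <-> z) \/ y) = 1 − 1.000 = 0.000
~~((z <-> z) \/ y) = 1 − 0.000 = 1.000
~(z <-> z) \/ ~~((z <-> z) \/ y) = max(0.000, 1.000) = 1.000
~(~(z <-> z) \/ ~~((z <-> z) \/ y)) = 1 − 1.000 = 0.000
~(~(z <-> z) \/ ~~((z <-> z) \/ y)) <-> z = 1 − |0.000 − 0.746| = 1 − 0.746 = 0.254

0.254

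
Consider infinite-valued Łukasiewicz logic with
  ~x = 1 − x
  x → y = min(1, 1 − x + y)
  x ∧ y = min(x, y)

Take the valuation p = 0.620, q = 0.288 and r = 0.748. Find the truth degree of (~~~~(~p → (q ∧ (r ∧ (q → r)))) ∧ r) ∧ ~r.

0.252

~p = 1 − 0.620 = 0.380
q → r = min(1, 1 − 0.288 + 0.748) = min(1, 1.460) = 1.000
r ∧ (q → r) = min(0.748, 1.000) = 0.748
q ∧ (r ∧ (q → r)) = min(0.288, 0.748) = 0.288
~p → (q ∧ (r ∧ (q → r))) = min(1, 1 − 0.380 + 0.288) = min(1, 0.908) = 0.908
~(~p → (q ∧ (r ∧ (q → r)))) = 1 − 0.908 = 0.092
~~(~p → (q ∧ (r ∧ (q → r)))) = 1 − 0.092 = 0.908
~~~(~p → (q ∧ (r ∧ (q → r)))) = 1 − 0.908 = 0.092
~~~~(~p → (q ∧ (r ∧ (q → r)))) = 1 − 0.092 = 0.908
~~~~(~p → (q ∧ (r ∧ (q → r)))) ∧ r = min(0.908, 0.748) = 0.748
~r = 1 − 0.748 = 0.252
(~~~~(~p → (q ∧ (r ∧ (q → r)))) ∧ r) ∧ ~r = min(0.748, 0.252) = 0.252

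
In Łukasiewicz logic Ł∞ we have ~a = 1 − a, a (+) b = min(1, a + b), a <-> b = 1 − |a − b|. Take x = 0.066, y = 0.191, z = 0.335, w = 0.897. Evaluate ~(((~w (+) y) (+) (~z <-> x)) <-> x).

0.629

~w = 1 − 0.897 = 0.103
~w (+) y = min(1, 0.103 + 0.191) = min(1, 0.294) = 0.294
~z = 1 − 0.335 = 0.665
~z <-> x = 1 − |0.665 − 0.066| = 1 − 0.599 = 0.401
(~w (+) y) (+) (~z <-> x) = min(1, 0.294 + 0.401) = min(1, 0.695) = 0.695
((~w (+) y) (+) (~z <-> x)) <-> x = 1 − |0.695 − 0.066| = 1 − 0.629 = 0.371
~(((~w (+) y) (+) (~z <-> x)) <-> x) = 1 − 0.371 = 0.629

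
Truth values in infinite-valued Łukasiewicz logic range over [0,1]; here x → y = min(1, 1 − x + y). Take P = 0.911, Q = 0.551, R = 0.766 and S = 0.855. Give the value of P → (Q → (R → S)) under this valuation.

1.000

R → S = min(1, 1 − 0.766 + 0.855) = min(1, 1.089) = 1.000
Q → (R → S) = min(1, 1 − 0.551 + 1.000) = min(1, 1.449) = 1.000
P → (Q → (R → S)) = min(1, 1 − 0.911 + 1.000) = min(1, 1.089) = 1.000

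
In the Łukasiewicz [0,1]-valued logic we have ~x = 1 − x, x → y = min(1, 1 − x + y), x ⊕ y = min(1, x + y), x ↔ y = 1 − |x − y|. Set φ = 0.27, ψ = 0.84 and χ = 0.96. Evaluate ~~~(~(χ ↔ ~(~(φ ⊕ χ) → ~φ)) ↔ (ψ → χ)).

0.04

φ ⊕ χ = min(1, 0.27 + 0.96) = min(1, 1.23) = 1.00
~(φ ⊕ χ) = 1 − 1.00 = 0.00
~φ = 1 − 0.27 = 0.73
~(φ ⊕ χ) → ~φ = min(1, 1 − 0.00 + 0.73) = min(1, 1.73) = 1.00
~(~(φ ⊕ χ) → ~φ) = 1 − 1.00 = 0.00
χ ↔ ~(~(φ ⊕ χ) → ~φ) = 1 − |0.96 − 0.00| = 1 − 0.96 = 0.04
~(χ ↔ ~(~(φ ⊕ χ) → ~φ)) = 1 − 0.04 = 0.96
ψ → χ = min(1, 1 − 0.84 + 0.96) = min(1, 1.12) = 1.00
~(χ ↔ ~(~(φ ⊕ χ) → ~φ)) ↔ (ψ → χ) = 1 − |0.96 − 1.00| = 1 − 0.04 = 0.96
~(~(χ ↔ ~(~(φ ⊕ χ) → ~φ)) ↔ (ψ → χ)) = 1 − 0.96 = 0.04
~~(~(χ ↔ ~(~(φ ⊕ χ) → ~φ)) ↔ (ψ → χ)) = 1 − 0.04 = 0.96
~~~(~(χ ↔ ~(~(φ ⊕ χ) → ~φ)) ↔ (ψ → χ)) = 1 − 0.96 = 0.04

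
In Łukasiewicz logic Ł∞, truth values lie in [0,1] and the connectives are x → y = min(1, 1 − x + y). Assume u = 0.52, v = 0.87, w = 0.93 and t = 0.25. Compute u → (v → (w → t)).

0.93

w → t = min(1, 1 − 0.93 + 0.25) = min(1, 0.32) = 0.32
v → (w → t) = min(1, 1 − 0.87 + 0.32) = min(1, 0.45) = 0.45
u → (v → (w → t)) = min(1, 1 − 0.52 + 0.45) = min(1, 0.93) = 0.93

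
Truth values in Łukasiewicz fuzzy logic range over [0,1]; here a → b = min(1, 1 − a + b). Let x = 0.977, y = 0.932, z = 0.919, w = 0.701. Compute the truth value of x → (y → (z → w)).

0.873

z → w = min(1, 1 − 0.919 + 0.701) = min(1, 0.782) = 0.782
y → (z → w) = min(1, 1 − 0.932 + 0.782) = min(1, 0.850) = 0.850
x → (y → (z → w)) = min(1, 1 − 0.977 + 0.850) = min(1, 0.873) = 0.873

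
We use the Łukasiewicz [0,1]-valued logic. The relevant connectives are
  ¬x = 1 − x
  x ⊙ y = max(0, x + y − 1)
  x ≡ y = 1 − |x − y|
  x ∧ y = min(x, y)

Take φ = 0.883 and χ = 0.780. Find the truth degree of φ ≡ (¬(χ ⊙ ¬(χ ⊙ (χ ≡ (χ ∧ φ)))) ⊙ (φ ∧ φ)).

1.000

χ ∧ φ = min(0.780, 0.883) = 0.780
χ ≡ (χ ∧ φ) = 1 − |0.780 − 0.780| = 1 − 0.000 = 1.000
χ ⊙ (χ ≡ (χ ∧ φ)) = max(0, 0.780 + 1.000 − 1) = max(0, 0.780) = 0.780
¬(χ ⊙ (χ ≡ (χ ∧ φ))) = 1 − 0.780 = 0.220
χ ⊙ ¬(χ ⊙ (χ ≡ (χ ∧ φ))) = max(0, 0.780 + 0.220 − 1) = max(0, 0.000) = 0.000
¬(χ ⊙ ¬(χ ⊙ (χ ≡ (χ ∧ φ)))) = 1 − 0.000 = 1.000
φ ∧ φ = min(0.883, 0.883) = 0.883
¬(χ ⊙ ¬(χ ⊙ (χ ≡ (χ ∧ φ)))) ⊙ (φ ∧ φ) = max(0, 1.000 + 0.883 − 1) = max(0, 0.883) = 0.883
φ ≡ (¬(χ ⊙ ¬(χ ⊙ (χ ≡ (χ ∧ φ)))) ⊙ (φ ∧ φ)) = 1 − |0.883 − 0.883| = 1 − 0.000 = 1.000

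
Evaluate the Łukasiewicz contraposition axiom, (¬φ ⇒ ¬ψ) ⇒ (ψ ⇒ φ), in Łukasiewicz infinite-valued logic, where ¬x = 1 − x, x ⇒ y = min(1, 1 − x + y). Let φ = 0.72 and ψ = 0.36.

1.00

¬φ = 1 − 0.72 = 0.28
¬ψ = 1 − 0.36 = 0.64
¬φ ⇒ ¬ψ = min(1, 1 − 0.28 + 0.64) = min(1, 1.36) = 1.00
ψ ⇒ φ = min(1, 1 − 0.36 + 0.72) = min(1, 1.36) = 1.00
(¬φ ⇒ ¬ψ) ⇒ (ψ ⇒ φ) = min(1, 1 − 1.00 + 1.00) = min(1, 1.00) = 1.00
(As expected: an axiom of Ł∞, always 1.)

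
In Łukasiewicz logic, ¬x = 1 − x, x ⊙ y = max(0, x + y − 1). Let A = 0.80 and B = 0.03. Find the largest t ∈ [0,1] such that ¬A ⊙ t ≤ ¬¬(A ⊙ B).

0.80

¬A = 1 − 0.80 = 0.20
So the left factor is ¬A = 0.20.
A ⊙ B = max(0, 0.80 + 0.03 − 1) = max(0, -0.17) = 0.00
¬(A ⊙ B) = 1 − 0.00 = 1.00
¬¬(A ⊙ B) = 1 − 1.00 = 0.00
So the right-hand bound is ¬¬(A ⊙ B) = 0.00.
The residuum of the Łukasiewicz t-norm gives the supremum: min(1, 1 − 0.20 + 0.00).
1 − 0.20 + 0.00 = 0.80, so t = min(1, 0.80) = 0.80.
Check: 0.20 ⊙ 0.80 = max(0, 0.00) = 0.00 ≤ 0.00.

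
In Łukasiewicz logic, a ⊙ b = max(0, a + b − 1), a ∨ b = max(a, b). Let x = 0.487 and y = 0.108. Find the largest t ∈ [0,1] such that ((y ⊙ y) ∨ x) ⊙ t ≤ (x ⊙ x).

y ⊙ y = max(0, 0.108 + 0.108 − 1) = max(0, -0.784) = 0.000
(y ⊙ y) ∨ x = max(0.000, 0.487) = 0.487
So the left factor is (y ⊙ y) ∨ x = 0.487.
x ⊙ x = max(0, 0.487 + 0.487 − 1) = max(0, -0.026) = 0.000
So the right-hand bound is x ⊙ x = 0.000.
The residuum of the Łukasiewicz t-norm gives the supremum: min(1, 1 − 0.487 + 0.000).
1 − 0.487 + 0.000 = 0.513, so t = min(1, 0.513) = 0.513.
Check: 0.487 ⊙ 0.513 = max(0, 0.000) = 0.000 ≤ 0.000.

0.513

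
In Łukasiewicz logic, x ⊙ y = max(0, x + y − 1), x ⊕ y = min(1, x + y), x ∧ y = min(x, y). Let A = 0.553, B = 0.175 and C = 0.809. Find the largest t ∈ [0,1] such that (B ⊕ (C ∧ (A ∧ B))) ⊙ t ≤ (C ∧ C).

A ∧ B = min(0.553, 0.175) = 0.175
C ∧ (A ∧ B) = min(0.809, 0.175) = 0.175
B ⊕ (C ∧ (A ∧ B)) = min(1, 0.175 + 0.175) = min(1, 0.350) = 0.350
So the left factor is B ⊕ (C ∧ (A ∧ B)) = 0.350.
C ∧ C = min(0.809, 0.809) = 0.809
So the right-hand bound is C ∧ C = 0.809.
The residuum of the Łukasiewicz t-norm gives the supremum: min(1, 1 − 0.350 + 0.809).
1 − 0.350 + 0.809 = 1.459, so t = min(1, 1.459) = 1.000.
Check: 0.350 ⊙ 1.000 = max(0, 0.350) = 0.350 ≤ 0.809.

1.000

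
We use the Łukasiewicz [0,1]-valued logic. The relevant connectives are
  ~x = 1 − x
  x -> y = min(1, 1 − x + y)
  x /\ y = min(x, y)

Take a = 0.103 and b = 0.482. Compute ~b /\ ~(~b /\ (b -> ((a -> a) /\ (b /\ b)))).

0.482

~b = 1 − 0.482 = 0.518
a -> a = min(1, 1 − 0.103 + 0.103) = min(1, 1.000) = 1.000
b /\ b = min(0.482, 0.482) = 0.482
(a -> a) /\ (b /\ b) = min(1.000, 0.482) = 0.482
b -> ((a -> a) /\ (b /\ b)) = min(1, 1 − 0.482 + 0.482) = min(1, 1.000) = 1.000
~b /\ (b -> ((a -> a) /\ (b /\ b))) = min(0.518, 1.000) = 0.518
~(~b /\ (b -> ((a -> a) /\ (b /\ b)))) = 1 − 0.518 = 0.482
~b /\ ~(~b /\ (b -> ((a -> a) /\ (b /\ b)))) = min(0.518, 0.482) = 0.482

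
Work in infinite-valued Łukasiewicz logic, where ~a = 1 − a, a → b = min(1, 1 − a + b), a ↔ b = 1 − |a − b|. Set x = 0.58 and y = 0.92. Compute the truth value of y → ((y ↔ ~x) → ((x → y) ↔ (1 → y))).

1.00

~x = 1 − 0.58 = 0.42
y ↔ ~x = 1 − |0.92 − 0.42| = 1 − 0.50 = 0.50
x → y = min(1, 1 − 0.58 + 0.92) = min(1, 1.34) = 1.00
1 → y = min(1, 1 − 1.00 + 0.92) = min(1, 0.92) = 0.92
(x → y) ↔ (1 → y) = 1 − |1.00 − 0.92| = 1 − 0.08 = 0.92
(y ↔ ~x) → ((x → y) ↔ (1 → y)) = min(1, 1 − 0.50 + 0.92) = min(1, 1.42) = 1.00
y → ((y ↔ ~x) → ((x → y) ↔ (1 → y))) = min(1, 1 − 0.92 + 1.00) = min(1, 1.08) = 1.00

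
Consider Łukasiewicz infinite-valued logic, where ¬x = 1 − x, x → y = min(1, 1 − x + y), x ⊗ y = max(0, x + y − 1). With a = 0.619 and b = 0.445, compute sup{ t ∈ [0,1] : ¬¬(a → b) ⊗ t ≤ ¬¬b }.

a → b = min(1, 1 − 0.619 + 0.445) = min(1, 0.826) = 0.826
¬(a → b) = 1 − 0.826 = 0.174
¬¬(a → b) = 1 − 0.174 = 0.826
So the left factor is ¬¬(a → b) = 0.826.
¬b = 1 − 0.445 = 0.555
¬¬b = 1 − 0.555 = 0.445
So the right-hand bound is ¬¬b = 0.445.
The residuum of the Łukasiewicz t-norm gives the supremum: min(1, 1 − 0.826 + 0.445).
1 − 0.826 + 0.445 = 0.619, so t = min(1, 0.619) = 0.619.
Check: 0.826 ⊗ 0.619 = max(0, 0.445) = 0.445 ≤ 0.445.

0.619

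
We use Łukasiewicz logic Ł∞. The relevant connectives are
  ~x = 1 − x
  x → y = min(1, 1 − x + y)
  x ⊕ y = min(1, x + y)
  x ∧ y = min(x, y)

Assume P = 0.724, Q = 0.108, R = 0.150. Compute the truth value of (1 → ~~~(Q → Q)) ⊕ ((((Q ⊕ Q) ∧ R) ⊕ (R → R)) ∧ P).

0.724

Q → Q = min(1, 1 − 0.108 + 0.108) = min(1, 1.000) = 1.000
~(Q → Q) = 1 − 1.000 = 0.000
~~(Q → Q) = 1 − 0.000 = 1.000
~~~(Q → Q) = 1 − 1.000 = 0.000
1 → ~~~(Q → Q) = min(1, 1 − 1.000 + 0.000) = min(1, 0.000) = 0.000
Q ⊕ Q = min(1, 0.108 + 0.108) = min(1, 0.216) = 0.216
(Q ⊕ Q) ∧ R = min(0.216, 0.150) = 0.150
R → R = min(1, 1 − 0.150 + 0.150) = min(1, 1.000) = 1.000
((Q ⊕ Q) ∧ R) ⊕ (R → R) = min(1, 0.150 + 1.000) = min(1, 1.150) = 1.000
(((Q ⊕ Q) ∧ R) ⊕ (R → R)) ∧ P = min(1.000, 0.724) = 0.724
(1 → ~~~(Q → Q)) ⊕ ((((Q ⊕ Q) ∧ R) ⊕ (R → R)) ∧ P) = min(1, 0.000 + 0.724) = min(1, 0.724) = 0.724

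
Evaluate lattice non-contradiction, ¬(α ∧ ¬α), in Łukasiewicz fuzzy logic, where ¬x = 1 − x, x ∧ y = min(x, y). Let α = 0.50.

¬α = 1 − 0.50 = 0.50
α ∧ ¬α = min(0.50, 0.50) = 0.50
¬(α ∧ ¬α) = 1 − 0.50 = 0.50
(The value 0.50 < 1 shows this instance is not satisfied; not a Ł∞-tautology — its value is 1 − min(a, 1−a).)

0.50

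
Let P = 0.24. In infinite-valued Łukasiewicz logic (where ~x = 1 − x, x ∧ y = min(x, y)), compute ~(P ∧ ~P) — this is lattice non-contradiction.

0.76

~P = 1 − 0.24 = 0.76
P ∧ ~P = min(0.24, 0.76) = 0.24
~(P ∧ ~P) = 1 − 0.24 = 0.76
(The value 0.76 < 1 shows this instance is not satisfied; not a Ł∞-tautology — its value is 1 − min(a, 1−a).)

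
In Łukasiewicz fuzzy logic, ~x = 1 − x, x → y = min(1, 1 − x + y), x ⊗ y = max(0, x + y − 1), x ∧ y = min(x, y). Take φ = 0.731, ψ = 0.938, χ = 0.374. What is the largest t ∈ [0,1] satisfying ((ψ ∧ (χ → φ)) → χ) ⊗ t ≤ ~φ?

0.833

χ → φ = min(1, 1 − 0.374 + 0.731) = min(1, 1.357) = 1.000
ψ ∧ (χ → φ) = min(0.938, 1.000) = 0.938
(ψ ∧ (χ → φ)) → χ = min(1, 1 − 0.938 + 0.374) = min(1, 0.436) = 0.436
So the left factor is (ψ ∧ (χ → φ)) → χ = 0.436.
~φ = 1 − 0.731 = 0.269
So the right-hand bound is ~φ = 0.269.
The residuum of the Łukasiewicz t-norm gives the supremum: min(1, 1 − 0.436 + 0.269).
1 − 0.436 + 0.269 = 0.833, so t = min(1, 0.833) = 0.833.
Check: 0.436 ⊗ 0.833 = max(0, 0.269) = 0.269 ≤ 0.269.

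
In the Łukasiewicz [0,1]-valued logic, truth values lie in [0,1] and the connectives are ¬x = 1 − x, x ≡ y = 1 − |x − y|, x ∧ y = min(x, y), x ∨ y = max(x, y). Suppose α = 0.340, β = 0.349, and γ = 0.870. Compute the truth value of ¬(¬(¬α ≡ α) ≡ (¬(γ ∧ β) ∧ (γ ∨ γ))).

¬α = 1 − 0.340 = 0.660
¬α ≡ α = 1 − |0.660 − 0.340| = 1 − 0.320 = 0.680
¬(¬α ≡ α) = 1 − 0.680 = 0.320
γ ∧ β = min(0.870, 0.349) = 0.349
¬(γ ∧ β) = 1 − 0.349 = 0.651
γ ∨ γ = max(0.870, 0.870) = 0.870
¬(γ ∧ β) ∧ (γ ∨ γ) = min(0.651, 0.870) = 0.651
¬(¬α ≡ α) ≡ (¬(γ ∧ β) ∧ (γ ∨ γ)) = 1 − |0.320 − 0.651| = 1 − 0.331 = 0.669
¬(¬(¬α ≡ α) ≡ (¬(γ ∧ β) ∧ (γ ∨ γ))) = 1 − 0.669 = 0.331

0.331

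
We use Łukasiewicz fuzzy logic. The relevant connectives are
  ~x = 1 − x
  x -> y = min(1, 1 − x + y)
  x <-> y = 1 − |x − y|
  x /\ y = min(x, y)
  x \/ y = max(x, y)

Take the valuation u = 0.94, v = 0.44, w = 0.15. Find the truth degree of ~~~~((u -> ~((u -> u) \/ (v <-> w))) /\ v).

u -> u = min(1, 1 − 0.94 + 0.94) = min(1, 1.00) = 1.00
v <-> w = 1 − |0.44 − 0.15| = 1 − 0.29 = 0.71
(u -> u) \/ (v <-> w) = max(1.00, 0.71) = 1.00
~((u -> u) \/ (v <-> w)) = 1 − 1.00 = 0.00
u -> ~((u -> u) \/ (v <-> w)) = min(1, 1 − 0.94 + 0.00) = min(1, 0.06) = 0.06
(u -> ~((u -> u) \/ (v <-> w))) /\ v = min(0.06, 0.44) = 0.06
~((u -> ~((u -> u) \/ (v <-> w))) /\ v) = 1 − 0.06 = 0.94
~~((u -> ~((u -> u) \/ (v <-> w))) /\ v) = 1 − 0.94 = 0.06
~~~((u -> ~((u -> u) \/ (v <-> w))) /\ v) = 1 − 0.06 = 0.94
~~~~((u -> ~((u -> u) \/ (v <-> w))) /\ v) = 1 − 0.94 = 0.06

0.06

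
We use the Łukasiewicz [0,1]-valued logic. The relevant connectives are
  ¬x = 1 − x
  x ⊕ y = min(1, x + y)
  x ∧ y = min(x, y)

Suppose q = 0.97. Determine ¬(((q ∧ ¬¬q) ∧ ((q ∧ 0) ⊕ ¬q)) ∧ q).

¬q = 1 − 0.97 = 0.03
¬¬q = 1 − 0.03 = 0.97
q ∧ ¬¬q = min(0.97, 0.97) = 0.97
q ∧ 0 = min(0.97, 0.00) = 0.00
(q ∧ 0) ⊕ ¬q = min(1, 0.00 + 0.03) = min(1, 0.03) = 0.03
(q ∧ ¬¬q) ∧ ((q ∧ 0) ⊕ ¬q) = min(0.97, 0.03) = 0.03
((q ∧ ¬¬q) ∧ ((q ∧ 0) ⊕ ¬q)) ∧ q = min(0.03, 0.97) = 0.03
¬(((q ∧ ¬¬q) ∧ ((q ∧ 0) ⊕ ¬q)) ∧ q) = 1 − 0.03 = 0.97

0.97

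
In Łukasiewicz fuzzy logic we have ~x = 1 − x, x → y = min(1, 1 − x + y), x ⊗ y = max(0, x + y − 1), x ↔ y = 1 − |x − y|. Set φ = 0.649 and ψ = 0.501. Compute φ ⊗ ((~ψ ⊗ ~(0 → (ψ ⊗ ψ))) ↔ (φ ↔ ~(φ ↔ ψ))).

0.150

~ψ = 1 − 0.501 = 0.499
ψ ⊗ ψ = max(0, 0.501 + 0.501 − 1) = max(0, 0.002) = 0.002
0 → (ψ ⊗ ψ) = min(1, 1 − 0.000 + 0.002) = min(1, 1.002) = 1.000
~(0 → (ψ ⊗ ψ)) = 1 − 1.000 = 0.000
~ψ ⊗ ~(0 → (ψ ⊗ ψ)) = max(0, 0.499 + 0.000 − 1) = max(0, -0.501) = 0.000
φ ↔ ψ = 1 − |0.649 − 0.501| = 1 − 0.148 = 0.852
~(φ ↔ ψ) = 1 − 0.852 = 0.148
φ ↔ ~(φ ↔ ψ) = 1 − |0.649 − 0.148| = 1 − 0.501 = 0.499
(~ψ ⊗ ~(0 → (ψ ⊗ ψ))) ↔ (φ ↔ ~(φ ↔ ψ)) = 1 − |0.000 − 0.499| = 1 − 0.499 = 0.501
φ ⊗ ((~ψ ⊗ ~(0 → (ψ ⊗ ψ))) ↔ (φ ↔ ~(φ ↔ ψ))) = max(0, 0.649 + 0.501 − 1) = max(0, 0.150) = 0.150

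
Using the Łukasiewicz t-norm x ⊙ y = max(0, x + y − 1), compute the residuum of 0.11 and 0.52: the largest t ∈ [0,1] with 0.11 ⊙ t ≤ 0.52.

1.00

The residuum of the Łukasiewicz t-norm gives the supremum: min(1, 1 − 0.11 + 0.52).
1 − 0.11 + 0.52 = 1.41, so t = min(1, 1.41) = 1.00.
Check: 0.11 ⊙ 1.00 = max(0, 0.11) = 0.11 ≤ 0.52.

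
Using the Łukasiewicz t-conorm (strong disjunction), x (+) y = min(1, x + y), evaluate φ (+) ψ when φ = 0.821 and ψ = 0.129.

0.950

φ (+) ψ = min(1, 0.821 + 0.129) = min(1, 0.950) = 0.950
For comparison, the Gödel t-conorm max(x, y) would give 0.821.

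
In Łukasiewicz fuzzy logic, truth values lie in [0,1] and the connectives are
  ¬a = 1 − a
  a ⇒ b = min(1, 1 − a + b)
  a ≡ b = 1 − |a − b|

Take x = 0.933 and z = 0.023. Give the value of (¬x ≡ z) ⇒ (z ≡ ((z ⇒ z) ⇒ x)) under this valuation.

¬x = 1 − 0.933 = 0.067
¬x ≡ z = 1 − |0.067 − 0.023| = 1 − 0.044 = 0.956
z ⇒ z = min(1, 1 − 0.023 + 0.023) = min(1, 1.000) = 1.000
(z ⇒ z) ⇒ x = min(1, 1 − 1.000 + 0.933) = min(1, 0.933) = 0.933
z ≡ ((z ⇒ z) ⇒ x) = 1 − |0.023 − 0.933| = 1 − 0.910 = 0.090
(¬x ≡ z) ⇒ (z ≡ ((z ⇒ z) ⇒ x)) = min(1, 1 − 0.956 + 0.090) = min(1, 0.134) = 0.134

0.134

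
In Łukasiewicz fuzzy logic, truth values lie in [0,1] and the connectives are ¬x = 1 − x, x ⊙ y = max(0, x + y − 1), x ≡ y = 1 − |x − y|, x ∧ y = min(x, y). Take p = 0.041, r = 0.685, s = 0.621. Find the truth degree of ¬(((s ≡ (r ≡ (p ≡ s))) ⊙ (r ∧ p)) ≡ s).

0.621

p ≡ s = 1 − |0.041 − 0.621| = 1 − 0.580 = 0.420
r ≡ (p ≡ s) = 1 − |0.685 − 0.420| = 1 − 0.265 = 0.735
s ≡ (r ≡ (p ≡ s)) = 1 − |0.621 − 0.735| = 1 − 0.114 = 0.886
r ∧ p = min(0.685, 0.041) = 0.041
(s ≡ (r ≡ (p ≡ s))) ⊙ (r ∧ p) = max(0, 0.886 + 0.041 − 1) = max(0, -0.073) = 0.000
((s ≡ (r ≡ (p ≡ s))) ⊙ (r ∧ p)) ≡ s = 1 − |0.000 − 0.621| = 1 − 0.621 = 0.379
¬(((s ≡ (r ≡ (p ≡ s))) ⊙ (r ∧ p)) ≡ s) = 1 − 0.379 = 0.621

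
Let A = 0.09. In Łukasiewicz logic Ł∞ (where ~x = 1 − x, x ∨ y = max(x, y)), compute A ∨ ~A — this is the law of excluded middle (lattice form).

~A = 1 − 0.09 = 0.91
A ∨ ~A = max(0.09, 0.91) = 0.91
(The value 0.91 < 1 shows this instance is not satisfied; not a Ł∞-tautology — its value is max(a, 1−a).)

0.91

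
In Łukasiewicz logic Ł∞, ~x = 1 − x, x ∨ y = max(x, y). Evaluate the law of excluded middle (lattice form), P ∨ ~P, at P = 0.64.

0.64

~P = 1 − 0.64 = 0.36
P ∨ ~P = max(0.64, 0.36) = 0.64
(The value 0.64 < 1 shows this instance is not satisfied; not a Ł∞-tautology — its value is max(a, 1−a).)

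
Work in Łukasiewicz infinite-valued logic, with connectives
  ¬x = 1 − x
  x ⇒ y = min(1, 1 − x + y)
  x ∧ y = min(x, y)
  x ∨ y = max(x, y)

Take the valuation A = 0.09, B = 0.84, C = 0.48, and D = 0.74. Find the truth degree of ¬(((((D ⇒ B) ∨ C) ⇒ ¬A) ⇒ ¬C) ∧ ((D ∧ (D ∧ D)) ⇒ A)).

D ⇒ B = min(1, 1 − 0.74 + 0.84) = min(1, 1.10) = 1.00
(D ⇒ B) ∨ C = max(1.00, 0.48) = 1.00
¬A = 1 − 0.09 = 0.91
((D ⇒ B) ∨ C) ⇒ ¬A = min(1, 1 − 1.00 + 0.91) = min(1, 0.91) = 0.91
¬C = 1 − 0.48 = 0.52
(((D ⇒ B) ∨ C) ⇒ ¬A) ⇒ ¬C = min(1, 1 − 0.91 + 0.52) = min(1, 0.61) = 0.61
D ∧ D = min(0.74, 0.74) = 0.74
D ∧ (D ∧ D) = min(0.74, 0.74) = 0.74
(D ∧ (D ∧ D)) ⇒ A = min(1, 1 − 0.74 + 0.09) = min(1, 0.35) = 0.35
((((D ⇒ B) ∨ C) ⇒ ¬A) ⇒ ¬C) ∧ ((D ∧ (D ∧ D)) ⇒ A) = min(0.61, 0.35) = 0.35
¬(((((D ⇒ B) ∨ C) ⇒ ¬A) ⇒ ¬C) ∧ ((D ∧ (D ∧ D)) ⇒ A)) = 1 − 0.35 = 0.65

0.65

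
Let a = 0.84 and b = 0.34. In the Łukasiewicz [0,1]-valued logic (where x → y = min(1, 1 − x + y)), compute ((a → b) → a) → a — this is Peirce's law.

0.84

a → b = min(1, 1 − 0.84 + 0.34) = min(1, 0.50) = 0.50
(a → b) → a = min(1, 1 − 0.50 + 0.84) = min(1, 1.34) = 1.00
((a → b) → a) → a = min(1, 1 − 1.00 + 0.84) = min(1, 0.84) = 0.84
(The value 0.84 < 1 shows this instance is not satisfied; not a Ł∞-tautology in general.)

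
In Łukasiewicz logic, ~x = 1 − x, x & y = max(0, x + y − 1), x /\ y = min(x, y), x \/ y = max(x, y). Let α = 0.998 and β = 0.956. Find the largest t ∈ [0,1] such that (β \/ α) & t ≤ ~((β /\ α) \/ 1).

β \/ α = max(0.956, 0.998) = 0.998
So the left factor is β \/ α = 0.998.
β /\ α = min(0.956, 0.998) = 0.956
(β /\ α) \/ 1 = max(0.956, 1.000) = 1.000
~((β /\ α) \/ 1) = 1 − 1.000 = 0.000
So the right-hand bound is ~((β /\ α) \/ 1) = 0.000.
The residuum of the Łukasiewicz t-norm gives the supremum: min(1, 1 − 0.998 + 0.000).
1 − 0.998 + 0.000 = 0.002, so t = min(1, 0.002) = 0.002.
Check: 0.998 & 0.002 = max(0, 0.000) = 0.000 ≤ 0.000.

0.002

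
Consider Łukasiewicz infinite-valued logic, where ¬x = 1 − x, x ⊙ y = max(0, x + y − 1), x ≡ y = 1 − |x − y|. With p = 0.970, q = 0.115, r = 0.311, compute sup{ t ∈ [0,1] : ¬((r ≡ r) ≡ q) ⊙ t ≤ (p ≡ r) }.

0.456

r ≡ r = 1 − |0.311 − 0.311| = 1 − 0.000 = 1.000
(r ≡ r) ≡ q = 1 − |1.000 − 0.115| = 1 − 0.885 = 0.115
¬((r ≡ r) ≡ q) = 1 − 0.115 = 0.885
So the left factor is ¬((r ≡ r) ≡ q) = 0.885.
p ≡ r = 1 − |0.970 − 0.311| = 1 − 0.659 = 0.341
So the right-hand bound is p ≡ r = 0.341.
The residuum of the Łukasiewicz t-norm gives the supremum: min(1, 1 − 0.885 + 0.341).
1 − 0.885 + 0.341 = 0.456, so t = min(1, 0.456) = 0.456.
Check: 0.885 ⊙ 0.456 = max(0, 0.341) = 0.341 ≤ 0.341.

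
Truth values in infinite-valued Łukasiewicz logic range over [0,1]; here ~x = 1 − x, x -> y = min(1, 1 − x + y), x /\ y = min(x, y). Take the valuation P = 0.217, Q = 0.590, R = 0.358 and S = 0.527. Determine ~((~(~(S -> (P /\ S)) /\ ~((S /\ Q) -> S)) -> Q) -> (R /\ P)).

0.373

P /\ S = min(0.217, 0.527) = 0.217
S -> (P /\ S) = min(1, 1 − 0.527 + 0.217) = min(1, 0.690) = 0.690
~(S -> (P /\ S)) = 1 − 0.690 = 0.310
S /\ Q = min(0.527, 0.590) = 0.527
(S /\ Q) -> S = min(1, 1 − 0.527 + 0.527) = min(1, 1.000) = 1.000
~((S /\ Q) -> S) = 1 − 1.000 = 0.000
~(S -> (P /\ S)) /\ ~((S /\ Q) -> S) = min(0.310, 0.000) = 0.000
~(~(S -> (P /\ S)) /\ ~((S /\ Q) -> S)) = 1 − 0.000 = 1.000
~(~(S -> (P /\ S)) /\ ~((S /\ Q) -> S)) -> Q = min(1, 1 − 1.000 + 0.590) = min(1, 0.590) = 0.590
R /\ P = min(0.358, 0.217) = 0.217
(~(~(S -> (P /\ S)) /\ ~((S /\ Q) -> S)) -> Q) -> (R /\ P) = min(1, 1 − 0.590 + 0.217) = min(1, 0.627) = 0.627
~((~(~(S -> (P /\ S)) /\ ~((S /\ Q) -> S)) -> Q) -> (R /\ P)) = 1 − 0.627 = 0.373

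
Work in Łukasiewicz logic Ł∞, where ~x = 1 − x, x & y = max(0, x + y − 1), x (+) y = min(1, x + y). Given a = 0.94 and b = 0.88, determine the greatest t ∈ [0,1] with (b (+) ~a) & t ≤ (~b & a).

0.12

~a = 1 − 0.94 = 0.06
b (+) ~a = min(1, 0.88 + 0.06) = min(1, 0.94) = 0.94
So the left factor is b (+) ~a = 0.94.
~b = 1 − 0.88 = 0.12
~b & a = max(0, 0.12 + 0.94 − 1) = max(0, 0.06) = 0.06
So the right-hand bound is ~b & a = 0.06.
The residuum of the Łukasiewicz t-norm gives the supremum: min(1, 1 − 0.94 + 0.06).
1 − 0.94 + 0.06 = 0.12, so t = min(1, 0.12) = 0.12.
Check: 0.94 & 0.12 = max(0, 0.06) = 0.06 ≤ 0.06.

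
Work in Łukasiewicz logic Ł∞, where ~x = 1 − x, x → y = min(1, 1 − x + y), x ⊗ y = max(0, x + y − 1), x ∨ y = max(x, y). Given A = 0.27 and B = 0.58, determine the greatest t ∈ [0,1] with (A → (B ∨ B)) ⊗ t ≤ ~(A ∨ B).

B ∨ B = max(0.58, 0.58) = 0.58
A → (B ∨ B) = min(1, 1 − 0.27 + 0.58) = min(1, 1.31) = 1.00
So the left factor is A → (B ∨ B) = 1.00.
A ∨ B = max(0.27, 0.58) = 0.58
~(A ∨ B) = 1 − 0.58 = 0.42
So the right-hand bound is ~(A ∨ B) = 0.42.
The residuum of the Łukasiewicz t-norm gives the supremum: min(1, 1 − 1.00 + 0.42).
1 − 1.00 + 0.42 = 0.42, so t = min(1, 0.42) = 0.42.
Check: 1.00 ⊗ 0.42 = max(0, 0.42) = 0.42 ≤ 0.42.

0.42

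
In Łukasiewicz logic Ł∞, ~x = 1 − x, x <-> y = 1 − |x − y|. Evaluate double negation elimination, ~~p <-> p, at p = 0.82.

~p = 1 − 0.82 = 0.18
~~p = 1 − 0.18 = 0.82
~~p <-> p = 1 − |0.82 − 0.82| = 1 − 0.00 = 1.00
(As expected: always 1 in Ł∞ since negation is involutive.)

1.00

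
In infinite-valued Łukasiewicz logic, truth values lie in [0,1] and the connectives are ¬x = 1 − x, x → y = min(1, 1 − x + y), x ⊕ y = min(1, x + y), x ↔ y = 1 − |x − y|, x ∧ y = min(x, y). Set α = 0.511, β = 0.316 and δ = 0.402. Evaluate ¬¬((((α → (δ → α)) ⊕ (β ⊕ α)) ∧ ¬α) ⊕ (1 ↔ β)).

0.805

δ → α = min(1, 1 − 0.402 + 0.511) = min(1, 1.109) = 1.000
α → (δ → α) = min(1, 1 − 0.511 + 1.000) = min(1, 1.489) = 1.000
β ⊕ α = min(1, 0.316 + 0.511) = min(1, 0.827) = 0.827
(α → (δ → α)) ⊕ (β ⊕ α) = min(1, 1.000 + 0.827) = min(1, 1.827) = 1.000
¬α = 1 − 0.511 = 0.489
((α → (δ → α)) ⊕ (β ⊕ α)) ∧ ¬α = min(1.000, 0.489) = 0.489
1 ↔ β = 1 − |1.000 − 0.316| = 1 − 0.684 = 0.316
(((α → (δ → α)) ⊕ (β ⊕ α)) ∧ ¬α) ⊕ (1 ↔ β) = min(1, 0.489 + 0.316) = min(1, 0.805) = 0.805
¬((((α → (δ → α)) ⊕ (β ⊕ α)) ∧ ¬α) ⊕ (1 ↔ β)) = 1 − 0.805 = 0.195
¬¬((((α → (δ → α)) ⊕ (β ⊕ α)) ∧ ¬α) ⊕ (1 ↔ β)) = 1 − 0.195 = 0.805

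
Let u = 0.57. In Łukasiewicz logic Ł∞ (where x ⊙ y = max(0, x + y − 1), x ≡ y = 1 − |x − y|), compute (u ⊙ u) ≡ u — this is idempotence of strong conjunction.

u ⊙ u = max(0, 0.57 + 0.57 − 1) = max(0, 0.14) = 0.14
(u ⊙ u) ≡ u = 1 − |0.14 − 0.57| = 1 − 0.43 = 0.57
(The value 0.57 < 1 shows this instance is not satisfied; fails in Ł∞ since a ⊗ a = max(0, 2a−1) ≠ a in general.)

0.57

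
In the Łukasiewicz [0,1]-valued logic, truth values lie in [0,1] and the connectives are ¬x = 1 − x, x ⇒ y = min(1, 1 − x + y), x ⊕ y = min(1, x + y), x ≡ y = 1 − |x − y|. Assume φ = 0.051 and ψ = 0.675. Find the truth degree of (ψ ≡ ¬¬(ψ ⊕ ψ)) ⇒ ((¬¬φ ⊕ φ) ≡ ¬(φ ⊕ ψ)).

1.000

ψ ⊕ ψ = min(1, 0.675 + 0.675) = min(1, 1.350) = 1.000
¬(ψ ⊕ ψ) = 1 − 1.000 = 0.000
¬¬(ψ ⊕ ψ) = 1 − 0.000 = 1.000
ψ ≡ ¬¬(ψ ⊕ ψ) = 1 − |0.675 − 1.000| = 1 − 0.325 = 0.675
¬φ = 1 − 0.051 = 0.949
¬¬φ = 1 − 0.949 = 0.051
¬¬φ ⊕ φ = min(1, 0.051 + 0.051) = min(1, 0.102) = 0.102
φ ⊕ ψ = min(1, 0.051 + 0.675) = min(1, 0.726) = 0.726
¬(φ ⊕ ψ) = 1 − 0.726 = 0.274
(¬¬φ ⊕ φ) ≡ ¬(φ ⊕ ψ) = 1 − |0.102 − 0.274| = 1 − 0.172 = 0.828
(ψ ≡ ¬¬(ψ ⊕ ψ)) ⇒ ((¬¬φ ⊕ φ) ≡ ¬(φ ⊕ ψ)) = min(1, 1 − 0.675 + 0.828) = min(1, 1.153) = 1.000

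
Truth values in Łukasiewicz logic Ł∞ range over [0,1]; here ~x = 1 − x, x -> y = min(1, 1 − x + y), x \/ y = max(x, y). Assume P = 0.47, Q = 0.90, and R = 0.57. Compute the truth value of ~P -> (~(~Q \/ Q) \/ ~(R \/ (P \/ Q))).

~P = 1 − 0.47 = 0.53
~Q = 1 − 0.90 = 0.10
~Q \/ Q = max(0.10, 0.90) = 0.90
~(~Q \/ Q) = 1 − 0.90 = 0.10
P \/ Q = max(0.47, 0.90) = 0.90
R \/ (P \/ Q) = max(0.57, 0.90) = 0.90
~(R \/ (P \/ Q)) = 1 − 0.90 = 0.10
~(~Q \/ Q) \/ ~(R \/ (P \/ Q)) = max(0.10, 0.10) = 0.10
~P -> (~(~Q \/ Q) \/ ~(R \/ (P \/ Q))) = min(1, 1 − 0.53 + 0.10) = min(1, 0.57) = 0.57

0.57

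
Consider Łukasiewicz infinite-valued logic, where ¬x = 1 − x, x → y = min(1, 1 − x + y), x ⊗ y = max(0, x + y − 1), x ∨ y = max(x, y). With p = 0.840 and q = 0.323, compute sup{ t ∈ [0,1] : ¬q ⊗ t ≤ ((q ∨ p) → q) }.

¬q = 1 − 0.323 = 0.677
So the left factor is ¬q = 0.677.
q ∨ p = max(0.323, 0.840) = 0.840
(q ∨ p) → q = min(1, 1 − 0.840 + 0.323) = min(1, 0.483) = 0.483
So the right-hand bound is (q ∨ p) → q = 0.483.
The residuum of the Łukasiewicz t-norm gives the supremum: min(1, 1 − 0.677 + 0.483).
1 − 0.677 + 0.483 = 0.806, so t = min(1, 0.806) = 0.806.
Check: 0.677 ⊗ 0.806 = max(0, 0.483) = 0.483 ≤ 0.483.

0.806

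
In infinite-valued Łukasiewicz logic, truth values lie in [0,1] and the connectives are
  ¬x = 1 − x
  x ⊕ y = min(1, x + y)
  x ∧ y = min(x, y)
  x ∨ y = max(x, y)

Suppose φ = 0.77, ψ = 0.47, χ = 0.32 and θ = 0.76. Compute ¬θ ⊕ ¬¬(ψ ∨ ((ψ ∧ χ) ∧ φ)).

¬θ = 1 − 0.76 = 0.24
ψ ∧ χ = min(0.47, 0.32) = 0.32
(ψ ∧ χ) ∧ φ = min(0.32, 0.77) = 0.32
ψ ∨ ((ψ ∧ χ) ∧ φ) = max(0.47, 0.32) = 0.47
¬(ψ ∨ ((ψ ∧ χ) ∧ φ)) = 1 − 0.47 = 0.53
¬¬(ψ ∨ ((ψ ∧ χ) ∧ φ)) = 1 − 0.53 = 0.47
¬θ ⊕ ¬¬(ψ ∨ ((ψ ∧ χ) ∧ φ)) = min(1, 0.24 + 0.47) = min(1, 0.71) = 0.71

0.71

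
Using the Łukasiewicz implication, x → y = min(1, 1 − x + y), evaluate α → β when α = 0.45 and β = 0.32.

α → β = min(1, 1 − 0.45 + 0.32) = min(1, 0.87) = 0.87
For comparison, the Gödel implication (1 if x ≤ y else y) would give 0.32.

0.87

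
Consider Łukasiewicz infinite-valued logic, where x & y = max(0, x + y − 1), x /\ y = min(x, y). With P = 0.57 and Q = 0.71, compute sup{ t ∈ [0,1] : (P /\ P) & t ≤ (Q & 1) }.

P /\ P = min(0.57, 0.57) = 0.57
So the left factor is P /\ P = 0.57.
Q & 1 = max(0, 0.71 + 1.00 − 1) = max(0, 0.71) = 0.71
So the right-hand bound is Q & 1 = 0.71.
The residuum of the Łukasiewicz t-norm gives the supremum: min(1, 1 − 0.57 + 0.71).
1 − 0.57 + 0.71 = 1.14, so t = min(1, 1.14) = 1.00.
Check: 0.57 & 1.00 = max(0, 0.57) = 0.57 ≤ 0.71.

1.00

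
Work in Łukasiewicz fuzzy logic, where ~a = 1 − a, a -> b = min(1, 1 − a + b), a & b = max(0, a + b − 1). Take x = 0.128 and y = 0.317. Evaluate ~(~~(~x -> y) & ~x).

~x = 1 − 0.128 = 0.872
~x -> y = min(1, 1 − 0.872 + 0.317) = min(1, 0.445) = 0.445
~(~x -> y) = 1 − 0.445 = 0.555
~~(~x -> y) = 1 − 0.555 = 0.445
~~(~x -> y) & ~x = max(0, 0.445 + 0.872 − 1) = max(0, 0.317) = 0.317
~(~~(~x -> y) & ~x) = 1 − 0.317 = 0.683

0.683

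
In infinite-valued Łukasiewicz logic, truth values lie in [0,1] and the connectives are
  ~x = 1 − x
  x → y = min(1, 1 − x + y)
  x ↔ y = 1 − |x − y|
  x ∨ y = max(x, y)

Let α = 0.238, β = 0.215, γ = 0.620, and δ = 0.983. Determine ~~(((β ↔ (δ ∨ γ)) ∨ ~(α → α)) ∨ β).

δ ∨ γ = max(0.983, 0.620) = 0.983
β ↔ (δ ∨ γ) = 1 − |0.215 − 0.983| = 1 − 0.768 = 0.232
α → α = min(1, 1 − 0.238 + 0.238) = min(1, 1.000) = 1.000
~(α → α) = 1 − 1.000 = 0.000
(β ↔ (δ ∨ γ)) ∨ ~(α → α) = max(0.232, 0.000) = 0.232
((β ↔ (δ ∨ γ)) ∨ ~(α → α)) ∨ β = max(0.232, 0.215) = 0.232
~(((β ↔ (δ ∨ γ)) ∨ ~(α → α)) ∨ β) = 1 − 0.232 = 0.768
~~(((β ↔ (δ ∨ γ)) ∨ ~(α → α)) ∨ β) = 1 − 0.768 = 0.232

0.232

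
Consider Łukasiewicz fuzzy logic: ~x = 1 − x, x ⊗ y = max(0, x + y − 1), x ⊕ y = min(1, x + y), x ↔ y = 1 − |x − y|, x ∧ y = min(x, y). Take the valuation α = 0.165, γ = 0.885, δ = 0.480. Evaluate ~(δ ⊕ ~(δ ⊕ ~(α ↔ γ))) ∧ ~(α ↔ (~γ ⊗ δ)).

0.165

α ↔ γ = 1 − |0.165 − 0.885| = 1 − 0.720 = 0.280
~(α ↔ γ) = 1 − 0.280 = 0.720
δ ⊕ ~(α ↔ γ) = min(1, 0.480 + 0.720) = min(1, 1.200) = 1.000
~(δ ⊕ ~(α ↔ γ)) = 1 − 1.000 = 0.000
δ ⊕ ~(δ ⊕ ~(α ↔ γ)) = min(1, 0.480 + 0.000) = min(1, 0.480) = 0.480
~(δ ⊕ ~(δ ⊕ ~(α ↔ γ))) = 1 − 0.480 = 0.520
~γ = 1 − 0.885 = 0.115
~γ ⊗ δ = max(0, 0.115 + 0.480 − 1) = max(0, -0.405) = 0.000
α ↔ (~γ ⊗ δ) = 1 − |0.165 − 0.000| = 1 − 0.165 = 0.835
~(α ↔ (~γ ⊗ δ)) = 1 − 0.835 = 0.165
~(δ ⊕ ~(δ ⊕ ~(α ↔ γ))) ∧ ~(α ↔ (~γ ⊗ δ)) = min(0.520, 0.165) = 0.165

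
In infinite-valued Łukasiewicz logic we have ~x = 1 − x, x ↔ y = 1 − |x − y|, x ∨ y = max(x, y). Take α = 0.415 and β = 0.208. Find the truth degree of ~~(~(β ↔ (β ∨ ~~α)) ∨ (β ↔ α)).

0.793

~α = 1 − 0.415 = 0.585
~~α = 1 − 0.585 = 0.415
β ∨ ~~α = max(0.208, 0.415) = 0.415
β ↔ (β ∨ ~~α) = 1 − |0.208 − 0.415| = 1 − 0.207 = 0.793
~(β ↔ (β ∨ ~~α)) = 1 − 0.793 = 0.207
β ↔ α = 1 − |0.208 − 0.415| = 1 − 0.207 = 0.793
~(β ↔ (β ∨ ~~α)) ∨ (β ↔ α) = max(0.207, 0.793) = 0.793
~(~(β ↔ (β ∨ ~~α)) ∨ (β ↔ α)) = 1 − 0.793 = 0.207
~~(~(β ↔ (β ∨ ~~α)) ∨ (β ↔ α)) = 1 − 0.207 = 0.793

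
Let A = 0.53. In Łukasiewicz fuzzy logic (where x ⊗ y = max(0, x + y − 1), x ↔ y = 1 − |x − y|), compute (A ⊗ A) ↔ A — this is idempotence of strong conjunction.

A ⊗ A = max(0, 0.53 + 0.53 − 1) = max(0, 0.06) = 0.06
(A ⊗ A) ↔ A = 1 − |0.06 − 0.53| = 1 − 0.47 = 0.53
(The value 0.53 < 1 shows this instance is not satisfied; fails in Ł∞ since a ⊗ a = max(0, 2a−1) ≠ a in general.)

0.53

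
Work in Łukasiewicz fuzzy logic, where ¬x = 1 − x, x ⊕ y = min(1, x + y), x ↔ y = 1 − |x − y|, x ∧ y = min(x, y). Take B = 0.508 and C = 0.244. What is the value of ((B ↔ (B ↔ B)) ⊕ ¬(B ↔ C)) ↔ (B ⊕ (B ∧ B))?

B ↔ B = 1 − |0.508 − 0.508| = 1 − 0.000 = 1.000
B ↔ (B ↔ B) = 1 − |0.508 − 1.000| = 1 − 0.492 = 0.508
B ↔ C = 1 − |0.508 − 0.244| = 1 − 0.264 = 0.736
¬(B ↔ C) = 1 − 0.736 = 0.264
(B ↔ (B ↔ B)) ⊕ ¬(B ↔ C) = min(1, 0.508 + 0.264) = min(1, 0.772) = 0.772
B ∧ B = min(0.508, 0.508) = 0.508
B ⊕ (B ∧ B) = min(1, 0.508 + 0.508) = min(1, 1.016) = 1.000
((B ↔ (B ↔ B)) ⊕ ¬(B ↔ C)) ↔ (B ⊕ (B ∧ B)) = 1 − |0.772 − 1.000| = 1 − 0.228 = 0.772

0.772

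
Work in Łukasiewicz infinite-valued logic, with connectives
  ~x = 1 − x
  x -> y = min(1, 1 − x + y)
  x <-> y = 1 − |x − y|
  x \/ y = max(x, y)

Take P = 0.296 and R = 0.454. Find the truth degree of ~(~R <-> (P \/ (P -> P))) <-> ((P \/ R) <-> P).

~R = 1 − 0.454 = 0.546
P -> P = min(1, 1 − 0.296 + 0.296) = min(1, 1.000) = 1.000
P \/ (P -> P) = max(0.296, 1.000) = 1.000
~R <-> (P \/ (P -> P)) = 1 − |0.546 − 1.000| = 1 − 0.454 = 0.546
~(~R <-> (P \/ (P -> P))) = 1 − 0.546 = 0.454
P \/ R = max(0.296, 0.454) = 0.454
(P \/ R) <-> P = 1 − |0.454 − 0.296| = 1 − 0.158 = 0.842
~(~R <-> (P \/ (P -> P))) <-> ((P \/ R) <-> P) = 1 − |0.454 − 0.842| = 1 − 0.388 = 0.612

0.612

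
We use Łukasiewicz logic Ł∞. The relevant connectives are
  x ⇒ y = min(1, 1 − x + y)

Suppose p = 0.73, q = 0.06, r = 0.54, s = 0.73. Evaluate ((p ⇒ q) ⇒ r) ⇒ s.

p ⇒ q = min(1, 1 − 0.73 + 0.06) = min(1, 0.33) = 0.33
(p ⇒ q) ⇒ r = min(1, 1 − 0.33 + 0.54) = min(1, 1.21) = 1.00
((p ⇒ q) ⇒ r) ⇒ s = min(1, 1 − 1.00 + 0.73) = min(1, 0.73) = 0.73

0.73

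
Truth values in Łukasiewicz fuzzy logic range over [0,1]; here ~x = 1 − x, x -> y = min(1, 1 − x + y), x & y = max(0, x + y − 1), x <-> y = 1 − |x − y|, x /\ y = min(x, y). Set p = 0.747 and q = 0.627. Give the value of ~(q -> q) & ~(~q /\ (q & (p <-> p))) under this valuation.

0.000

q -> q = min(1, 1 − 0.627 + 0.627) = min(1, 1.000) = 1.000
~(q -> q) = 1 − 1.000 = 0.000
~q = 1 − 0.627 = 0.373
p <-> p = 1 − |0.747 − 0.747| = 1 − 0.000 = 1.000
q & (p <-> p) = max(0, 0.627 + 1.000 − 1) = max(0, 0.627) = 0.627
~q /\ (q & (p <-> p)) = min(0.373, 0.627) = 0.373
~(~q /\ (q & (p <-> p))) = 1 − 0.373 = 0.627
~(q -> q) & ~(~q /\ (q & (p <-> p))) = max(0, 0.000 + 0.627 − 1) = max(0, -0.373) = 0.000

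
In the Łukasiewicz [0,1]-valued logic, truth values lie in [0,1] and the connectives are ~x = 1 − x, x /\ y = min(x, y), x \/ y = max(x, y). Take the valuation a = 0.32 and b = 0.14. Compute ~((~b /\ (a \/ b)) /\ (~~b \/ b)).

0.86

~b = 1 − 0.14 = 0.86
a \/ b = max(0.32, 0.14) = 0.32
~b /\ (a \/ b) = min(0.86, 0.32) = 0.32
~~b = 1 − 0.86 = 0.14
~~b \/ b = max(0.14, 0.14) = 0.14
(~b /\ (a \/ b)) /\ (~~b \/ b) = min(0.32, 0.14) = 0.14
~((~b /\ (a \/ b)) /\ (~~b \/ b)) = 1 − 0.14 = 0.86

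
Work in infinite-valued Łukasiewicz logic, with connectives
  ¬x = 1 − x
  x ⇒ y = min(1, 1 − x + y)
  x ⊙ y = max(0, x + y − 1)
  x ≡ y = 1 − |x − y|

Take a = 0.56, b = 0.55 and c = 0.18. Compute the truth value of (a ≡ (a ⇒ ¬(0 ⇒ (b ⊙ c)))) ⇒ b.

b ⊙ c = max(0, 0.55 + 0.18 − 1) = max(0, -0.27) = 0.00
0 ⇒ (b ⊙ c) = min(1, 1 − 0.00 + 0.00) = min(1, 1.00) = 1.00
¬(0 ⇒ (b ⊙ c)) = 1 − 1.00 = 0.00
a ⇒ ¬(0 ⇒ (b ⊙ c)) = min(1, 1 − 0.56 + 0.00) = min(1, 0.44) = 0.44
a ≡ (a ⇒ ¬(0 ⇒ (b ⊙ c))) = 1 − |0.56 − 0.44| = 1 − 0.12 = 0.88
(a ≡ (a ⇒ ¬(0 ⇒ (b ⊙ c)))) ⇒ b = min(1, 1 − 0.88 + 0.55) = min(1, 0.67) = 0.67

0.67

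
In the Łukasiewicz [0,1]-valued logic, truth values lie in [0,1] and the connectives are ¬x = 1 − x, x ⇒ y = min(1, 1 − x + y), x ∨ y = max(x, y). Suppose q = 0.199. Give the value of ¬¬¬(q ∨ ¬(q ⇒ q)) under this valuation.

0.801

q ⇒ q = min(1, 1 − 0.199 + 0.199) = min(1, 1.000) = 1.000
¬(q ⇒ q) = 1 − 1.000 = 0.000
q ∨ ¬(q ⇒ q) = max(0.199, 0.000) = 0.199
¬(q ∨ ¬(q ⇒ q)) = 1 − 0.199 = 0.801
¬¬(q ∨ ¬(q ⇒ q)) = 1 − 0.801 = 0.199
¬¬¬(q ∨ ¬(q ⇒ q)) = 1 − 0.199 = 0.801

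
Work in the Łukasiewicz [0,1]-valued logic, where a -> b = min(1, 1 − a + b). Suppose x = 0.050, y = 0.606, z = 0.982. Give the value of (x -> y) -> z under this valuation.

0.982

x -> y = min(1, 1 − 0.050 + 0.606) = min(1, 1.556) = 1.000
(x -> y) -> z = min(1, 1 − 1.000 + 0.982) = min(1, 0.982) = 0.982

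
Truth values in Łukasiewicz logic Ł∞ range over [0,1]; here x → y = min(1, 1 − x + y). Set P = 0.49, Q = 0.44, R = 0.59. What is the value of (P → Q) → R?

0.64

P → Q = min(1, 1 − 0.49 + 0.44) = min(1, 0.95) = 0.95
(P → Q) → R = min(1, 1 − 0.95 + 0.59) = min(1, 0.64) = 0.64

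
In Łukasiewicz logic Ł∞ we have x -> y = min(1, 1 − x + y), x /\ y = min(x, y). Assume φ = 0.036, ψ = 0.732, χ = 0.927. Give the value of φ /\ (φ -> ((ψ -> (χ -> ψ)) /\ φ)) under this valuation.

0.036

χ -> ψ = min(1, 1 − 0.927 + 0.732) = min(1, 0.805) = 0.805
ψ -> (χ -> ψ) = min(1, 1 − 0.732 + 0.805) = min(1, 1.073) = 1.000
(ψ -> (χ -> ψ)) /\ φ = min(1.000, 0.036) = 0.036
φ -> ((ψ -> (χ -> ψ)) /\ φ) = min(1, 1 − 0.036 + 0.036) = min(1, 1.000) = 1.000
φ /\ (φ -> ((ψ -> (χ -> ψ)) /\ φ)) = min(0.036, 1.000) = 0.036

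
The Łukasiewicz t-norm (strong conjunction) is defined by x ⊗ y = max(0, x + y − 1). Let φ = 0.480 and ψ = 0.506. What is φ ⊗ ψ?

0.000

φ ⊗ ψ = max(0, 0.480 + 0.506 − 1) = max(0, -0.014) = 0.000
For comparison, the Gödel (minimum) t-norm min(x, y) would give 0.480.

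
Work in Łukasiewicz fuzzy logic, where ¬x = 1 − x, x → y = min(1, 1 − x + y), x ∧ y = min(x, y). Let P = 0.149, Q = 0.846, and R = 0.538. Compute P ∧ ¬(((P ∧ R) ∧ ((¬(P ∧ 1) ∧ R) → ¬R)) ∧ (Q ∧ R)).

P ∧ R = min(0.149, 0.538) = 0.149
P ∧ 1 = min(0.149, 1.000) = 0.149
¬(P ∧ 1) = 1 − 0.149 = 0.851
¬(P ∧ 1) ∧ R = min(0.851, 0.538) = 0.538
¬R = 1 − 0.538 = 0.462
(¬(P ∧ 1) ∧ R) → ¬R = min(1, 1 − 0.538 + 0.462) = min(1, 0.924) = 0.924
(P ∧ R) ∧ ((¬(P ∧ 1) ∧ R) → ¬R) = min(0.149, 0.924) = 0.149
Q ∧ R = min(0.846, 0.538) = 0.538
((P ∧ R) ∧ ((¬(P ∧ 1) ∧ R) → ¬R)) ∧ (Q ∧ R) = min(0.149, 0.538) = 0.149
¬(((P ∧ R) ∧ ((¬(P ∧ 1) ∧ R) → ¬R)) ∧ (Q ∧ R)) = 1 − 0.149 = 0.851
P ∧ ¬(((P ∧ R) ∧ ((¬(P ∧ 1) ∧ R) → ¬R)) ∧ (Q ∧ R)) = min(0.149, 0.851) = 0.149

0.149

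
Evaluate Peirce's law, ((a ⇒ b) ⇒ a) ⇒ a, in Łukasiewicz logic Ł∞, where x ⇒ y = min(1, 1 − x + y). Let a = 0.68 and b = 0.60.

0.92

a ⇒ b = min(1, 1 − 0.68 + 0.60) = min(1, 0.92) = 0.92
(a ⇒ b) ⇒ a = min(1, 1 − 0.92 + 0.68) = min(1, 0.76) = 0.76
((a ⇒ b) ⇒ a) ⇒ a = min(1, 1 − 0.76 + 0.68) = min(1, 0.92) = 0.92
(The value 0.92 < 1 shows this instance is not satisfied; not a Ł∞-tautology in general.)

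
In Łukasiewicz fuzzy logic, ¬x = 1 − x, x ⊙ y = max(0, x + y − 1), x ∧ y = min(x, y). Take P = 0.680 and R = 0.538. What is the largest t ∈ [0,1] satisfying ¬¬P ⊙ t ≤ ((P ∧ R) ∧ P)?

0.858

¬P = 1 − 0.680 = 0.320
¬¬P = 1 − 0.320 = 0.680
So the left factor is ¬¬P = 0.680.
P ∧ R = min(0.680, 0.538) = 0.538
(P ∧ R) ∧ P = min(0.538, 0.680) = 0.538
So the right-hand bound is (P ∧ R) ∧ P = 0.538.
The residuum of the Łukasiewicz t-norm gives the supremum: min(1, 1 − 0.680 + 0.538).
1 − 0.680 + 0.538 = 0.858, so t = min(1, 0.858) = 0.858.
Check: 0.680 ⊙ 0.858 = max(0, 0.538) = 0.538 ≤ 0.538.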